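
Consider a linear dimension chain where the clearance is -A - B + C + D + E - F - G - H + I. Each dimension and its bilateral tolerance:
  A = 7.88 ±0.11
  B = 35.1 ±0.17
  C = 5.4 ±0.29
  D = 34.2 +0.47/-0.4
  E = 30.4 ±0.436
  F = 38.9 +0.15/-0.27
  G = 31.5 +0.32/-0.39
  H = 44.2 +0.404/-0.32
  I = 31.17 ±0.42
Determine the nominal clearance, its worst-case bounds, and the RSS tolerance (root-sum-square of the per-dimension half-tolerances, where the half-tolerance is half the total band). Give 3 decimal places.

Stack each dimension's contribution:
  -A: nom -7.880 → Σnom=-7.880; wc +0.110/-0.110 → slack +0.110/-0.110; half-tol=0.110, Σhalf²=0.012100
  -B: nom -35.100 → Σnom=-42.980; wc +0.170/-0.170 → slack +0.280/-0.280; half-tol=0.170, Σhalf²=0.041000
  +C: nom +5.400 → Σnom=-37.580; wc +0.290/-0.290 → slack +0.570/-0.570; half-tol=0.290, Σhalf²=0.125100
  +D: nom +34.200 → Σnom=-3.380; wc +0.470/-0.400 → slack +1.040/-0.970; half-tol=0.435, Σhalf²=0.314325
  +E: nom +30.400 → Σnom=27.020; wc +0.436/-0.436 → slack +1.476/-1.406; half-tol=0.436, Σhalf²=0.504421
  -F: nom -38.900 → Σnom=-11.880; wc +0.270/-0.150 → slack +1.746/-1.556; half-tol=0.210, Σhalf²=0.548521
  -G: nom -31.500 → Σnom=-43.380; wc +0.390/-0.320 → slack +2.136/-1.876; half-tol=0.355, Σhalf²=0.674546
  -H: nom -44.200 → Σnom=-87.580; wc +0.320/-0.404 → slack +2.456/-2.280; half-tol=0.362, Σhalf²=0.805590
  +I: nom +31.170 → Σnom=-56.410; wc +0.420/-0.420 → slack +2.876/-2.700; half-tol=0.420, Σhalf²=0.981990
Nominal = -56.410. Worst-case = [-56.410 - 2.700, -56.410 + 2.876] = [-59.110, -53.534]. RSS = √0.981990 = 0.991.

nominal=-56.410 wc=[-59.110,-53.534] rss=0.991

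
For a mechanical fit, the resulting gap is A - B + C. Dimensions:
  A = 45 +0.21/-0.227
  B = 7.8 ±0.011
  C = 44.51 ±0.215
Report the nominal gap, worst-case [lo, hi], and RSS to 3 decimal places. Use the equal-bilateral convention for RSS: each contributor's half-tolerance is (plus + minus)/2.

Stack each dimension's contribution:
  +A: nom +45.000 → Σnom=45.000; wc +0.210/-0.227 → slack +0.210/-0.227; half-tol=0.218, Σhalf²=0.047742
  -B: nom -7.800 → Σnom=37.200; wc +0.011/-0.011 → slack +0.221/-0.238; half-tol=0.011, Σhalf²=0.047863
  +C: nom +44.510 → Σnom=81.710; wc +0.215/-0.215 → slack +0.436/-0.453; half-tol=0.215, Σhalf²=0.094088
Nominal = 81.710. Worst-case = [81.710 - 0.453, 81.710 + 0.436] = [81.257, 82.146]. RSS = √0.094088 = 0.307.

nominal=81.710 wc=[81.257,82.146] rss=0.307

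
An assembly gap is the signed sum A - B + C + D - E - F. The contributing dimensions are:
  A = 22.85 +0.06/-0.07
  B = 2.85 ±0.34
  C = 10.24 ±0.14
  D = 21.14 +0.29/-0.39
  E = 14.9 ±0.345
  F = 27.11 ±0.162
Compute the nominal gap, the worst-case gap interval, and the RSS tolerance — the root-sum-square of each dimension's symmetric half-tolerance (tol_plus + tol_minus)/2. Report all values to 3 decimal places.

nominal=9.370 wc=[7.923,10.707] rss=0.633

Stack each dimension's contribution:
  +A: nom +22.850 → Σnom=22.850; wc +0.060/-0.070 → slack +0.060/-0.070; half-tol=0.065, Σhalf²=0.004225
  -B: nom -2.850 → Σnom=20.000; wc +0.340/-0.340 → slack +0.400/-0.410; half-tol=0.340, Σhalf²=0.119825
  +C: nom +10.240 → Σnom=30.240; wc +0.140/-0.140 → slack +0.540/-0.550; half-tol=0.140, Σhalf²=0.139425
  +D: nom +21.140 → Σnom=51.380; wc +0.290/-0.390 → slack +0.830/-0.940; half-tol=0.340, Σhalf²=0.255025
  -E: nom -14.900 → Σnom=36.480; wc +0.345/-0.345 → slack +1.175/-1.285; half-tol=0.345, Σhalf²=0.374050
  -F: nom -27.110 → Σnom=9.370; wc +0.162/-0.162 → slack +1.337/-1.447; half-tol=0.162, Σhalf²=0.400294
Nominal = 9.370. Worst-case = [9.370 - 1.447, 9.370 + 1.337] = [7.923, 10.707]. RSS = √0.400294 = 0.633.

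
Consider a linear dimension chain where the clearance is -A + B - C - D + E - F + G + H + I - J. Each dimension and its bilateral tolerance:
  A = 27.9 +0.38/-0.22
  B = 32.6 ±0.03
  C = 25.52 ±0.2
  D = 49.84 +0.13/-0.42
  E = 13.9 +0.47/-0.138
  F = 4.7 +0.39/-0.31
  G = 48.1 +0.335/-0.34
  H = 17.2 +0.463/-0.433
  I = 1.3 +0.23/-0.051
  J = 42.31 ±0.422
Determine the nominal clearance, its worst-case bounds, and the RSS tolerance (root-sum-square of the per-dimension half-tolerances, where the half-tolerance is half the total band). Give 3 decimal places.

nominal=-37.170 wc=[-39.684,-34.070] rss=0.966

Stack each dimension's contribution:
  -A: nom -27.900 → Σnom=-27.900; wc +0.220/-0.380 → slack +0.220/-0.380; half-tol=0.300, Σhalf²=0.090000
  +B: nom +32.600 → Σnom=4.700; wc +0.030/-0.030 → slack +0.250/-0.410; half-tol=0.030, Σhalf²=0.090900
  -C: nom -25.520 → Σnom=-20.820; wc +0.200/-0.200 → slack +0.450/-0.610; half-tol=0.200, Σhalf²=0.130900
  -D: nom -49.840 → Σnom=-70.660; wc +0.420/-0.130 → slack +0.870/-0.740; half-tol=0.275, Σhalf²=0.206525
  +E: nom +13.900 → Σnom=-56.760; wc +0.470/-0.138 → slack +1.340/-0.878; half-tol=0.304, Σhalf²=0.298941
  -F: nom -4.700 → Σnom=-61.460; wc +0.310/-0.390 → slack +1.650/-1.268; half-tol=0.350, Σhalf²=0.421441
  +G: nom +48.100 → Σnom=-13.360; wc +0.335/-0.340 → slack +1.985/-1.608; half-tol=0.338, Σhalf²=0.535347
  +H: nom +17.200 → Σnom=3.840; wc +0.463/-0.433 → slack +2.448/-2.041; half-tol=0.448, Σhalf²=0.736051
  +I: nom +1.300 → Σnom=5.140; wc +0.230/-0.051 → slack +2.678/-2.092; half-tol=0.141, Σhalf²=0.755792
  -J: nom -42.310 → Σnom=-37.170; wc +0.422/-0.422 → slack +3.100/-2.514; half-tol=0.422, Σhalf²=0.933876
Nominal = -37.170. Worst-case = [-37.170 - 2.514, -37.170 + 3.100] = [-39.684, -34.070]. RSS = √0.933876 = 0.966.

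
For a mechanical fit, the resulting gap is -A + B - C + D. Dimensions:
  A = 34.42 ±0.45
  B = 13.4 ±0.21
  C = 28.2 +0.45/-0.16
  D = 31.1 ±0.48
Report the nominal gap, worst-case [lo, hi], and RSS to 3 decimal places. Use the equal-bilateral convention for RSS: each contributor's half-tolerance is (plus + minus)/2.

nominal=-18.120 wc=[-19.710,-16.820] rss=0.755

Stack each dimension's contribution:
  -A: nom -34.420 → Σnom=-34.420; wc +0.450/-0.450 → slack +0.450/-0.450; half-tol=0.450, Σhalf²=0.202500
  +B: nom +13.400 → Σnom=-21.020; wc +0.210/-0.210 → slack +0.660/-0.660; half-tol=0.210, Σhalf²=0.246600
  -C: nom -28.200 → Σnom=-49.220; wc +0.160/-0.450 → slack +0.820/-1.110; half-tol=0.305, Σhalf²=0.339625
  +D: nom +31.100 → Σnom=-18.120; wc +0.480/-0.480 → slack +1.300/-1.590; half-tol=0.480, Σhalf²=0.570025
Nominal = -18.120. Worst-case = [-18.120 - 1.590, -18.120 + 1.300] = [-19.710, -16.820]. RSS = √0.570025 = 0.755.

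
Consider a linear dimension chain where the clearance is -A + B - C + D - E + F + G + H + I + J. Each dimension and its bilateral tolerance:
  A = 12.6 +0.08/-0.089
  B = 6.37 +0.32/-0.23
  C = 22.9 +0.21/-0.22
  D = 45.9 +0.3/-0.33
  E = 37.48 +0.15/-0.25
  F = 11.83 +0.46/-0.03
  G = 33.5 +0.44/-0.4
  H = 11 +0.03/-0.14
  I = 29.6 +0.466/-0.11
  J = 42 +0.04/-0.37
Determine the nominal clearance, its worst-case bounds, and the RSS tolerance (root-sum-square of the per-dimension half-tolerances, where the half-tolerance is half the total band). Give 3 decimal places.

Stack each dimension's contribution:
  -A: nom -12.600 → Σnom=-12.600; wc +0.089/-0.080 → slack +0.089/-0.080; half-tol=0.084, Σhalf²=0.007140
  +B: nom +6.370 → Σnom=-6.230; wc +0.320/-0.230 → slack +0.409/-0.310; half-tol=0.275, Σhalf²=0.082765
  -C: nom -22.900 → Σnom=-29.130; wc +0.220/-0.210 → slack +0.629/-0.520; half-tol=0.215, Σhalf²=0.128990
  +D: nom +45.900 → Σnom=16.770; wc +0.300/-0.330 → slack +0.929/-0.850; half-tol=0.315, Σhalf²=0.228215
  -E: nom -37.480 → Σnom=-20.710; wc +0.250/-0.150 → slack +1.179/-1.000; half-tol=0.200, Σhalf²=0.268215
  +F: nom +11.830 → Σnom=-8.880; wc +0.460/-0.030 → slack +1.639/-1.030; half-tol=0.245, Σhalf²=0.328240
  +G: nom +33.500 → Σnom=24.620; wc +0.440/-0.400 → slack +2.079/-1.430; half-tol=0.420, Σhalf²=0.504640
  +H: nom +11.000 → Σnom=35.620; wc +0.030/-0.140 → slack +2.109/-1.570; half-tol=0.085, Σhalf²=0.511865
  +I: nom +29.600 → Σnom=65.220; wc +0.466/-0.110 → slack +2.575/-1.680; half-tol=0.288, Σhalf²=0.594809
  +J: nom +42.000 → Σnom=107.220; wc +0.040/-0.370 → slack +2.615/-2.050; half-tol=0.205, Σhalf²=0.636834
Nominal = 107.220. Worst-case = [107.220 - 2.050, 107.220 + 2.615] = [105.170, 109.835]. RSS = √0.636834 = 0.798.

nominal=107.220 wc=[105.170,109.835] rss=0.798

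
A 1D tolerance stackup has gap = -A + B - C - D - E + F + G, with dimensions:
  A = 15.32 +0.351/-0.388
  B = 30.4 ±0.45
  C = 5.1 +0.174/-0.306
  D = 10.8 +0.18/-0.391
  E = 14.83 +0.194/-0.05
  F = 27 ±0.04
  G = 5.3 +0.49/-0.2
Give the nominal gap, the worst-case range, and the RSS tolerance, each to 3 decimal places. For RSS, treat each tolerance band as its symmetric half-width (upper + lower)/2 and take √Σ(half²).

Stack each dimension's contribution:
  -A: nom -15.320 → Σnom=-15.320; wc +0.388/-0.351 → slack +0.388/-0.351; half-tol=0.369, Σhalf²=0.136530
  +B: nom +30.400 → Σnom=15.080; wc +0.450/-0.450 → slack +0.838/-0.801; half-tol=0.450, Σhalf²=0.339030
  -C: nom -5.100 → Σnom=9.980; wc +0.306/-0.174 → slack +1.144/-0.975; half-tol=0.240, Σhalf²=0.396630
  -D: nom -10.800 → Σnom=-0.820; wc +0.391/-0.180 → slack +1.535/-1.155; half-tol=0.285, Σhalf²=0.478140
  -E: nom -14.830 → Σnom=-15.650; wc +0.050/-0.194 → slack +1.585/-1.349; half-tol=0.122, Σhalf²=0.493024
  +F: nom +27.000 → Σnom=11.350; wc +0.040/-0.040 → slack +1.625/-1.389; half-tol=0.040, Σhalf²=0.494624
  +G: nom +5.300 → Σnom=16.650; wc +0.490/-0.200 → slack +2.115/-1.589; half-tol=0.345, Σhalf²=0.613649
Nominal = 16.650. Worst-case = [16.650 - 1.589, 16.650 + 2.115] = [15.061, 18.765]. RSS = √0.613649 = 0.783.

nominal=16.650 wc=[15.061,18.765] rss=0.783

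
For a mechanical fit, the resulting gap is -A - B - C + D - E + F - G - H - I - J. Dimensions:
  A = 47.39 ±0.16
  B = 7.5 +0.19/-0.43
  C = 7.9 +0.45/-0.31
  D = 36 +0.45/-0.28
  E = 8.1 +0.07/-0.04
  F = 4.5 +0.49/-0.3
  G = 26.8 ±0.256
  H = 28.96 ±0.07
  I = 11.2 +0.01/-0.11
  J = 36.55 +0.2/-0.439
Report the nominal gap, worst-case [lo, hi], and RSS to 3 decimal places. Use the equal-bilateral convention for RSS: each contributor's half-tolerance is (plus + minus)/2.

nominal=-133.900 wc=[-135.886,-131.145] rss=0.857

Stack each dimension's contribution:
  -A: nom -47.390 → Σnom=-47.390; wc +0.160/-0.160 → slack +0.160/-0.160; half-tol=0.160, Σhalf²=0.025600
  -B: nom -7.500 → Σnom=-54.890; wc +0.430/-0.190 → slack +0.590/-0.350; half-tol=0.310, Σhalf²=0.121700
  -C: nom -7.900 → Σnom=-62.790; wc +0.310/-0.450 → slack +0.900/-0.800; half-tol=0.380, Σhalf²=0.266100
  +D: nom +36.000 → Σnom=-26.790; wc +0.450/-0.280 → slack +1.350/-1.080; half-tol=0.365, Σhalf²=0.399325
  -E: nom -8.100 → Σnom=-34.890; wc +0.040/-0.070 → slack +1.390/-1.150; half-tol=0.055, Σhalf²=0.402350
  +F: nom +4.500 → Σnom=-30.390; wc +0.490/-0.300 → slack +1.880/-1.450; half-tol=0.395, Σhalf²=0.558375
  -G: nom -26.800 → Σnom=-57.190; wc +0.256/-0.256 → slack +2.136/-1.706; half-tol=0.256, Σhalf²=0.623911
  -H: nom -28.960 → Σnom=-86.150; wc +0.070/-0.070 → slack +2.206/-1.776; half-tol=0.070, Σhalf²=0.628811
  -I: nom -11.200 → Σnom=-97.350; wc +0.110/-0.010 → slack +2.316/-1.786; half-tol=0.060, Σhalf²=0.632411
  -J: nom -36.550 → Σnom=-133.900; wc +0.439/-0.200 → slack +2.755/-1.986; half-tol=0.320, Σhalf²=0.734491
Nominal = -133.900. Worst-case = [-133.900 - 1.986, -133.900 + 2.755] = [-135.886, -131.145]. RSS = √0.734491 = 0.857.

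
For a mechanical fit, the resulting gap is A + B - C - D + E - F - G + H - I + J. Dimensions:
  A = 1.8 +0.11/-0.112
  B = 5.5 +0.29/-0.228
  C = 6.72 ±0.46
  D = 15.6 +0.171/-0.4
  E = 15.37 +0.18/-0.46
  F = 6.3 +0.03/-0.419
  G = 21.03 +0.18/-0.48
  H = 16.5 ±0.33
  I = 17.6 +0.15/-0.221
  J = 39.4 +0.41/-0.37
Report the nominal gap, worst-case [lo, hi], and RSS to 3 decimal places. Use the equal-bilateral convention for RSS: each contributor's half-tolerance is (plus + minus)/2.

nominal=11.320 wc=[8.829,14.620] rss=0.964

Stack each dimension's contribution:
  +A: nom +1.800 → Σnom=1.800; wc +0.110/-0.112 → slack +0.110/-0.112; half-tol=0.111, Σhalf²=0.012321
  +B: nom +5.500 → Σnom=7.300; wc +0.290/-0.228 → slack +0.400/-0.340; half-tol=0.259, Σhalf²=0.079402
  -C: nom -6.720 → Σnom=0.580; wc +0.460/-0.460 → slack +0.860/-0.800; half-tol=0.460, Σhalf²=0.291002
  -D: nom -15.600 → Σnom=-15.020; wc +0.400/-0.171 → slack +1.260/-0.971; half-tol=0.286, Σhalf²=0.372512
  +E: nom +15.370 → Σnom=0.350; wc +0.180/-0.460 → slack +1.440/-1.431; half-tol=0.320, Σhalf²=0.474912
  -F: nom -6.300 → Σnom=-5.950; wc +0.419/-0.030 → slack +1.859/-1.461; half-tol=0.224, Σhalf²=0.525312
  -G: nom -21.030 → Σnom=-26.980; wc +0.480/-0.180 → slack +2.339/-1.641; half-tol=0.330, Σhalf²=0.634212
  +H: nom +16.500 → Σnom=-10.480; wc +0.330/-0.330 → slack +2.669/-1.971; half-tol=0.330, Σhalf²=0.743112
  -I: nom -17.600 → Σnom=-28.080; wc +0.221/-0.150 → slack +2.890/-2.121; half-tol=0.185, Σhalf²=0.777523
  +J: nom +39.400 → Σnom=11.320; wc +0.410/-0.370 → slack +3.300/-2.491; half-tol=0.390, Σhalf²=0.929623
Nominal = 11.320. Worst-case = [11.320 - 2.491, 11.320 + 3.300] = [8.829, 14.620]. RSS = √0.929623 = 0.964.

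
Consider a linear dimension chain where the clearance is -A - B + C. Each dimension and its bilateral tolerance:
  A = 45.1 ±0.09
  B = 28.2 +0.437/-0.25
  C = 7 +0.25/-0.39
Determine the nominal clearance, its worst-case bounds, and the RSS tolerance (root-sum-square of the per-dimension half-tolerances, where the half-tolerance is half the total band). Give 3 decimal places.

nominal=-66.300 wc=[-67.217,-65.710] rss=0.478

Stack each dimension's contribution:
  -A: nom -45.100 → Σnom=-45.100; wc +0.090/-0.090 → slack +0.090/-0.090; half-tol=0.090, Σhalf²=0.008100
  -B: nom -28.200 → Σnom=-73.300; wc +0.250/-0.437 → slack +0.340/-0.527; half-tol=0.344, Σhalf²=0.126092
  +C: nom +7.000 → Σnom=-66.300; wc +0.250/-0.390 → slack +0.590/-0.917; half-tol=0.320, Σhalf²=0.228492
Nominal = -66.300. Worst-case = [-66.300 - 0.917, -66.300 + 0.590] = [-67.217, -65.710]. RSS = √0.228492 = 0.478.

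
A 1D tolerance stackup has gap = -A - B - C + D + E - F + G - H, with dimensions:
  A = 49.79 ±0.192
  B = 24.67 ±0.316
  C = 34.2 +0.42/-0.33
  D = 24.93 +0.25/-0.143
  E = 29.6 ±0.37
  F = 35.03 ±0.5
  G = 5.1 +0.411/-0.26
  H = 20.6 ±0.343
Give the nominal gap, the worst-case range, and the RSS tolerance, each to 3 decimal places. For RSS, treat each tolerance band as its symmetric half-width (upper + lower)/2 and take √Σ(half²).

Stack each dimension's contribution:
  -A: nom -49.790 → Σnom=-49.790; wc +0.192/-0.192 → slack +0.192/-0.192; half-tol=0.192, Σhalf²=0.036864
  -B: nom -24.670 → Σnom=-74.460; wc +0.316/-0.316 → slack +0.508/-0.508; half-tol=0.316, Σhalf²=0.136720
  -C: nom -34.200 → Σnom=-108.660; wc +0.330/-0.420 → slack +0.838/-0.928; half-tol=0.375, Σhalf²=0.277345
  +D: nom +24.930 → Σnom=-83.730; wc +0.250/-0.143 → slack +1.088/-1.071; half-tol=0.197, Σhalf²=0.315957
  +E: nom +29.600 → Σnom=-54.130; wc +0.370/-0.370 → slack +1.458/-1.441; half-tol=0.370, Σhalf²=0.452857
  -F: nom -35.030 → Σnom=-89.160; wc +0.500/-0.500 → slack +1.958/-1.941; half-tol=0.500, Σhalf²=0.702857
  +G: nom +5.100 → Σnom=-84.060; wc +0.411/-0.260 → slack +2.369/-2.201; half-tol=0.336, Σhalf²=0.815418
  -H: nom -20.600 → Σnom=-104.660; wc +0.343/-0.343 → slack +2.712/-2.544; half-tol=0.343, Σhalf²=0.933067
Nominal = -104.660. Worst-case = [-104.660 - 2.544, -104.660 + 2.712] = [-107.204, -101.948]. RSS = √0.933067 = 0.966.

nominal=-104.660 wc=[-107.204,-101.948] rss=0.966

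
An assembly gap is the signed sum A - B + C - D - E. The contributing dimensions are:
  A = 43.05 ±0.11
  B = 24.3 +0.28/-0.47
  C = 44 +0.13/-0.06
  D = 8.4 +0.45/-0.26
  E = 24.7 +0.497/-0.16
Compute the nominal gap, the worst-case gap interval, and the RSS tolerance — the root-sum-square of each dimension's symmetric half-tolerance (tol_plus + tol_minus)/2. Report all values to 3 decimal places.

nominal=29.650 wc=[28.253,30.780] rss=0.629

Stack each dimension's contribution:
  +A: nom +43.050 → Σnom=43.050; wc +0.110/-0.110 → slack +0.110/-0.110; half-tol=0.110, Σhalf²=0.012100
  -B: nom -24.300 → Σnom=18.750; wc +0.470/-0.280 → slack +0.580/-0.390; half-tol=0.375, Σhalf²=0.152725
  +C: nom +44.000 → Σnom=62.750; wc +0.130/-0.060 → slack +0.710/-0.450; half-tol=0.095, Σhalf²=0.161750
  -D: nom -8.400 → Σnom=54.350; wc +0.260/-0.450 → slack +0.970/-0.900; half-tol=0.355, Σhalf²=0.287775
  -E: nom -24.700 → Σnom=29.650; wc +0.160/-0.497 → slack +1.130/-1.397; half-tol=0.329, Σhalf²=0.395687
Nominal = 29.650. Worst-case = [29.650 - 1.397, 29.650 + 1.130] = [28.253, 30.780]. RSS = √0.395687 = 0.629.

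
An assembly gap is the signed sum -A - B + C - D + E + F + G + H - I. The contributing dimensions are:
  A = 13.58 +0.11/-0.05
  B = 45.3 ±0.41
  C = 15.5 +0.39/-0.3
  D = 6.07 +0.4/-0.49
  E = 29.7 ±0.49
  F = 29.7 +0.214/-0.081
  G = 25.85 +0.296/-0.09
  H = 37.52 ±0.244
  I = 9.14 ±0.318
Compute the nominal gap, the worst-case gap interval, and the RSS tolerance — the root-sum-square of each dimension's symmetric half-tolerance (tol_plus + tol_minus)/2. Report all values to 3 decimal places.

Stack each dimension's contribution:
  -A: nom -13.580 → Σnom=-13.580; wc +0.050/-0.110 → slack +0.050/-0.110; half-tol=0.080, Σhalf²=0.006400
  -B: nom -45.300 → Σnom=-58.880; wc +0.410/-0.410 → slack +0.460/-0.520; half-tol=0.410, Σhalf²=0.174500
  +C: nom +15.500 → Σnom=-43.380; wc +0.390/-0.300 → slack +0.850/-0.820; half-tol=0.345, Σhalf²=0.293525
  -D: nom -6.070 → Σnom=-49.450; wc +0.490/-0.400 → slack +1.340/-1.220; half-tol=0.445, Σhalf²=0.491550
  +E: nom +29.700 → Σnom=-19.750; wc +0.490/-0.490 → slack +1.830/-1.710; half-tol=0.490, Σhalf²=0.731650
  +F: nom +29.700 → Σnom=9.950; wc +0.214/-0.081 → slack +2.044/-1.791; half-tol=0.147, Σhalf²=0.753406
  +G: nom +25.850 → Σnom=35.800; wc +0.296/-0.090 → slack +2.340/-1.881; half-tol=0.193, Σhalf²=0.790655
  +H: nom +37.520 → Σnom=73.320; wc +0.244/-0.244 → slack +2.584/-2.125; half-tol=0.244, Σhalf²=0.850191
  -I: nom -9.140 → Σnom=64.180; wc +0.318/-0.318 → slack +2.902/-2.443; half-tol=0.318, Σhalf²=0.951315
Nominal = 64.180. Worst-case = [64.180 - 2.443, 64.180 + 2.902] = [61.737, 67.082]. RSS = √0.951315 = 0.975.

nominal=64.180 wc=[61.737,67.082] rss=0.975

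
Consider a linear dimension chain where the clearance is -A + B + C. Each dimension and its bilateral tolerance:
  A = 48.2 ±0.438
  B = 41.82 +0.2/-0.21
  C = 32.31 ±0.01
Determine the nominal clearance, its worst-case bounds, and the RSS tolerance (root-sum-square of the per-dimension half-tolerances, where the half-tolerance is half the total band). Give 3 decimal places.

nominal=25.930 wc=[25.272,26.578] rss=0.484

Stack each dimension's contribution:
  -A: nom -48.200 → Σnom=-48.200; wc +0.438/-0.438 → slack +0.438/-0.438; half-tol=0.438, Σhalf²=0.191844
  +B: nom +41.820 → Σnom=-6.380; wc +0.200/-0.210 → slack +0.638/-0.648; half-tol=0.205, Σhalf²=0.233869
  +C: nom +32.310 → Σnom=25.930; wc +0.010/-0.010 → slack +0.648/-0.658; half-tol=0.010, Σhalf²=0.233969
Nominal = 25.930. Worst-case = [25.930 - 0.658, 25.930 + 0.648] = [25.272, 26.578]. RSS = √0.233969 = 0.484.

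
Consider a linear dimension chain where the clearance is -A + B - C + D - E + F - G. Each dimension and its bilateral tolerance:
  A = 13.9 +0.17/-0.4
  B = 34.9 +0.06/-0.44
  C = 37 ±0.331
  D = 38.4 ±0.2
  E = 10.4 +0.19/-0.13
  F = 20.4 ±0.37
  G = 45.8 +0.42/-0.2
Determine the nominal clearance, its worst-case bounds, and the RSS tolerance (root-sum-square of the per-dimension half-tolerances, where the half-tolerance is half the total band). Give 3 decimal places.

nominal=-13.400 wc=[-15.521,-11.709] rss=0.743

Stack each dimension's contribution:
  -A: nom -13.900 → Σnom=-13.900; wc +0.400/-0.170 → slack +0.400/-0.170; half-tol=0.285, Σhalf²=0.081225
  +B: nom +34.900 → Σnom=21.000; wc +0.060/-0.440 → slack +0.460/-0.610; half-tol=0.250, Σhalf²=0.143725
  -C: nom -37.000 → Σnom=-16.000; wc +0.331/-0.331 → slack +0.791/-0.941; half-tol=0.331, Σhalf²=0.253286
  +D: nom +38.400 → Σnom=22.400; wc +0.200/-0.200 → slack +0.991/-1.141; half-tol=0.200, Σhalf²=0.293286
  -E: nom -10.400 → Σnom=12.000; wc +0.130/-0.190 → slack +1.121/-1.331; half-tol=0.160, Σhalf²=0.318886
  +F: nom +20.400 → Σnom=32.400; wc +0.370/-0.370 → slack +1.491/-1.701; half-tol=0.370, Σhalf²=0.455786
  -G: nom -45.800 → Σnom=-13.400; wc +0.200/-0.420 → slack +1.691/-2.121; half-tol=0.310, Σhalf²=0.551886
Nominal = -13.400. Worst-case = [-13.400 - 2.121, -13.400 + 1.691] = [-15.521, -11.709]. RSS = √0.551886 = 0.743.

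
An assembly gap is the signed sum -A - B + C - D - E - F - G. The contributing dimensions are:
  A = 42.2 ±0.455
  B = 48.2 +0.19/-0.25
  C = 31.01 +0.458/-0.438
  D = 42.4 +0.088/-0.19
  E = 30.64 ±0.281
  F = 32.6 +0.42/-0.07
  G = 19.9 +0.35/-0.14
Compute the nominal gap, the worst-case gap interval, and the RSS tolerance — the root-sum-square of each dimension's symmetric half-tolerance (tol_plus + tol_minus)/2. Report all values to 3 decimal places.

Stack each dimension's contribution:
  -A: nom -42.200 → Σnom=-42.200; wc +0.455/-0.455 → slack +0.455/-0.455; half-tol=0.455, Σhalf²=0.207025
  -B: nom -48.200 → Σnom=-90.400; wc +0.250/-0.190 → slack +0.705/-0.645; half-tol=0.220, Σhalf²=0.255425
  +C: nom +31.010 → Σnom=-59.390; wc +0.458/-0.438 → slack +1.163/-1.083; half-tol=0.448, Σhalf²=0.456129
  -D: nom -42.400 → Σnom=-101.790; wc +0.190/-0.088 → slack +1.353/-1.171; half-tol=0.139, Σhalf²=0.475450
  -E: nom -30.640 → Σnom=-132.430; wc +0.281/-0.281 → slack +1.634/-1.452; half-tol=0.281, Σhalf²=0.554411
  -F: nom -32.600 → Σnom=-165.030; wc +0.070/-0.420 → slack +1.704/-1.872; half-tol=0.245, Σhalf²=0.614436
  -G: nom -19.900 → Σnom=-184.930; wc +0.140/-0.350 → slack +1.844/-2.222; half-tol=0.245, Σhalf²=0.674461
Nominal = -184.930. Worst-case = [-184.930 - 2.222, -184.930 + 1.844] = [-187.152, -183.086]. RSS = √0.674461 = 0.821.

nominal=-184.930 wc=[-187.152,-183.086] rss=0.821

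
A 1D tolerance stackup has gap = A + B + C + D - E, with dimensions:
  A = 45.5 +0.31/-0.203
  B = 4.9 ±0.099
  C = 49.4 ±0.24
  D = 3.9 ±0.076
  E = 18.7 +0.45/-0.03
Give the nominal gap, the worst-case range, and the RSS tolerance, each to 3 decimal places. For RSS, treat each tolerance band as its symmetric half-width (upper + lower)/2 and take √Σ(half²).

Stack each dimension's contribution:
  +A: nom +45.500 → Σnom=45.500; wc +0.310/-0.203 → slack +0.310/-0.203; half-tol=0.257, Σhalf²=0.065792
  +B: nom +4.900 → Σnom=50.400; wc +0.099/-0.099 → slack +0.409/-0.302; half-tol=0.099, Σhalf²=0.075593
  +C: nom +49.400 → Σnom=99.800; wc +0.240/-0.240 → slack +0.649/-0.542; half-tol=0.240, Σhalf²=0.133193
  +D: nom +3.900 → Σnom=103.700; wc +0.076/-0.076 → slack +0.725/-0.618; half-tol=0.076, Σhalf²=0.138969
  -E: nom -18.700 → Σnom=85.000; wc +0.030/-0.450 → slack +0.755/-1.068; half-tol=0.240, Σhalf²=0.196569
Nominal = 85.000. Worst-case = [85.000 - 1.068, 85.000 + 0.755] = [83.932, 85.755]. RSS = √0.196569 = 0.443.

nominal=85.000 wc=[83.932,85.755] rss=0.443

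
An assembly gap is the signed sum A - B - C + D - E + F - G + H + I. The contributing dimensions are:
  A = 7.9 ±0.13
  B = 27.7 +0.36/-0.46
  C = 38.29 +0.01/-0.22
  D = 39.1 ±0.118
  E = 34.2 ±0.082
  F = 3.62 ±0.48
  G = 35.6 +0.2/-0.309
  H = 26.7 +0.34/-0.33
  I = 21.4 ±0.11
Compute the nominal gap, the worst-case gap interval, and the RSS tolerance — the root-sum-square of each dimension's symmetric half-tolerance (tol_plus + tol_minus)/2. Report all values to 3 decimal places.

nominal=-37.070 wc=[-38.890,-34.821] rss=0.799

Stack each dimension's contribution:
  +A: nom +7.900 → Σnom=7.900; wc +0.130/-0.130 → slack +0.130/-0.130; half-tol=0.130, Σhalf²=0.016900
  -B: nom -27.700 → Σnom=-19.800; wc +0.460/-0.360 → slack +0.590/-0.490; half-tol=0.410, Σhalf²=0.185000
  -C: nom -38.290 → Σnom=-58.090; wc +0.220/-0.010 → slack +0.810/-0.500; half-tol=0.115, Σhalf²=0.198225
  +D: nom +39.100 → Σnom=-18.990; wc +0.118/-0.118 → slack +0.928/-0.618; half-tol=0.118, Σhalf²=0.212149
  -E: nom -34.200 → Σnom=-53.190; wc +0.082/-0.082 → slack +1.010/-0.700; half-tol=0.082, Σhalf²=0.218873
  +F: nom +3.620 → Σnom=-49.570; wc +0.480/-0.480 → slack +1.490/-1.180; half-tol=0.480, Σhalf²=0.449273
  -G: nom -35.600 → Σnom=-85.170; wc +0.309/-0.200 → slack +1.799/-1.380; half-tol=0.255, Σhalf²=0.514043
  +H: nom +26.700 → Σnom=-58.470; wc +0.340/-0.330 → slack +2.139/-1.710; half-tol=0.335, Σhalf²=0.626268
  +I: nom +21.400 → Σnom=-37.070; wc +0.110/-0.110 → slack +2.249/-1.820; half-tol=0.110, Σhalf²=0.638368
Nominal = -37.070. Worst-case = [-37.070 - 1.820, -37.070 + 2.249] = [-38.890, -34.821]. RSS = √0.638368 = 0.799.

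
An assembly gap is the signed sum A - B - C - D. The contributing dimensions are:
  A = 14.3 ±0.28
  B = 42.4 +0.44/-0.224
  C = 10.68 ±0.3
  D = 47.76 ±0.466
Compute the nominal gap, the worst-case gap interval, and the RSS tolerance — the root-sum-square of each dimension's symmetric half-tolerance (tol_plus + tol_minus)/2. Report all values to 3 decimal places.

Stack each dimension's contribution:
  +A: nom +14.300 → Σnom=14.300; wc +0.280/-0.280 → slack +0.280/-0.280; half-tol=0.280, Σhalf²=0.078400
  -B: nom -42.400 → Σnom=-28.100; wc +0.224/-0.440 → slack +0.504/-0.720; half-tol=0.332, Σhalf²=0.188624
  -C: nom -10.680 → Σnom=-38.780; wc +0.300/-0.300 → slack +0.804/-1.020; half-tol=0.300, Σhalf²=0.278624
  -D: nom -47.760 → Σnom=-86.540; wc +0.466/-0.466 → slack +1.270/-1.486; half-tol=0.466, Σhalf²=0.495780
Nominal = -86.540. Worst-case = [-86.540 - 1.486, -86.540 + 1.270] = [-88.026, -85.270]. RSS = √0.495780 = 0.704.

nominal=-86.540 wc=[-88.026,-85.270] rss=0.704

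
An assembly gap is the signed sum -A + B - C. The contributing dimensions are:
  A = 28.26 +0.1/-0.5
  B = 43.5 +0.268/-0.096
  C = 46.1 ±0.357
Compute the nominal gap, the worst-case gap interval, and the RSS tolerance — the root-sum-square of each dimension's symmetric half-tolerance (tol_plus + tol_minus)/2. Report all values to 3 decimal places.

Stack each dimension's contribution:
  -A: nom -28.260 → Σnom=-28.260; wc +0.500/-0.100 → slack +0.500/-0.100; half-tol=0.300, Σhalf²=0.090000
  +B: nom +43.500 → Σnom=15.240; wc +0.268/-0.096 → slack +0.768/-0.196; half-tol=0.182, Σhalf²=0.123124
  -C: nom -46.100 → Σnom=-30.860; wc +0.357/-0.357 → slack +1.125/-0.553; half-tol=0.357, Σhalf²=0.250573
Nominal = -30.860. Worst-case = [-30.860 - 0.553, -30.860 + 1.125] = [-31.413, -29.735]. RSS = √0.250573 = 0.501.

nominal=-30.860 wc=[-31.413,-29.735] rss=0.501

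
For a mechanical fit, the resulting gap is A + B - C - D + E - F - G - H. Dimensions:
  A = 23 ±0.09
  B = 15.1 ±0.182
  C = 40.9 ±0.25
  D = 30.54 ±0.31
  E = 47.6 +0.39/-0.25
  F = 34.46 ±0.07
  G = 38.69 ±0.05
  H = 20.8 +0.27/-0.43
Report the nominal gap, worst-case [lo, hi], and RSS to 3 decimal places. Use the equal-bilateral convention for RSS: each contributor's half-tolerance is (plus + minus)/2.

Stack each dimension's contribution:
  +A: nom +23.000 → Σnom=23.000; wc +0.090/-0.090 → slack +0.090/-0.090; half-tol=0.090, Σhalf²=0.008100
  +B: nom +15.100 → Σnom=38.100; wc +0.182/-0.182 → slack +0.272/-0.272; half-tol=0.182, Σhalf²=0.041224
  -C: nom -40.900 → Σnom=-2.800; wc +0.250/-0.250 → slack +0.522/-0.522; half-tol=0.250, Σhalf²=0.103724
  -D: nom -30.540 → Σnom=-33.340; wc +0.310/-0.310 → slack +0.832/-0.832; half-tol=0.310, Σhalf²=0.199824
  +E: nom +47.600 → Σnom=14.260; wc +0.390/-0.250 → slack +1.222/-1.082; half-tol=0.320, Σhalf²=0.302224
  -F: nom -34.460 → Σnom=-20.200; wc +0.070/-0.070 → slack +1.292/-1.152; half-tol=0.070, Σhalf²=0.307124
  -G: nom -38.690 → Σnom=-58.890; wc +0.050/-0.050 → slack +1.342/-1.202; half-tol=0.050, Σhalf²=0.309624
  -H: nom -20.800 → Σnom=-79.690; wc +0.430/-0.270 → slack +1.772/-1.472; half-tol=0.350, Σhalf²=0.432124
Nominal = -79.690. Worst-case = [-79.690 - 1.472, -79.690 + 1.772] = [-81.162, -77.918]. RSS = √0.432124 = 0.657.

nominal=-79.690 wc=[-81.162,-77.918] rss=0.657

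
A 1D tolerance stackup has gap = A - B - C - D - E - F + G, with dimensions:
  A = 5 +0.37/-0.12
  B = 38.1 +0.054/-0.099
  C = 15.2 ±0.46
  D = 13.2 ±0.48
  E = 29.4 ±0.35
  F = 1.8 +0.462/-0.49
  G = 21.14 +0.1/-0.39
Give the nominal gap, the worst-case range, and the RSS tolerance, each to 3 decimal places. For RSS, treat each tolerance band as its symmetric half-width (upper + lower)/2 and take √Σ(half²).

nominal=-71.560 wc=[-73.876,-69.211] rss=0.958

Stack each dimension's contribution:
  +A: nom +5.000 → Σnom=5.000; wc +0.370/-0.120 → slack +0.370/-0.120; half-tol=0.245, Σhalf²=0.060025
  -B: nom -38.100 → Σnom=-33.100; wc +0.099/-0.054 → slack +0.469/-0.174; half-tol=0.076, Σhalf²=0.065877
  -C: nom -15.200 → Σnom=-48.300; wc +0.460/-0.460 → slack +0.929/-0.634; half-tol=0.460, Σhalf²=0.277477
  -D: nom -13.200 → Σnom=-61.500; wc +0.480/-0.480 → slack +1.409/-1.114; half-tol=0.480, Σhalf²=0.507877
  -E: nom -29.400 → Σnom=-90.900; wc +0.350/-0.350 → slack +1.759/-1.464; half-tol=0.350, Σhalf²=0.630377
  -F: nom -1.800 → Σnom=-92.700; wc +0.490/-0.462 → slack +2.249/-1.926; half-tol=0.476, Σhalf²=0.856953
  +G: nom +21.140 → Σnom=-71.560; wc +0.100/-0.390 → slack +2.349/-2.316; half-tol=0.245, Σhalf²=0.916978
Nominal = -71.560. Worst-case = [-71.560 - 2.316, -71.560 + 2.349] = [-73.876, -69.211]. RSS = √0.916978 = 0.958.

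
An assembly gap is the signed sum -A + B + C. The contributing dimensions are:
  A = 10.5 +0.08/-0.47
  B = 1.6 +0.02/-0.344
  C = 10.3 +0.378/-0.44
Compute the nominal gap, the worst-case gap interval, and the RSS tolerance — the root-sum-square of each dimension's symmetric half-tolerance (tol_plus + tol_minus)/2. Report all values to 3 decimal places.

nominal=1.400 wc=[0.536,2.268] rss=0.525

Stack each dimension's contribution:
  -A: nom -10.500 → Σnom=-10.500; wc +0.470/-0.080 → slack +0.470/-0.080; half-tol=0.275, Σhalf²=0.075625
  +B: nom +1.600 → Σnom=-8.900; wc +0.020/-0.344 → slack +0.490/-0.424; half-tol=0.182, Σhalf²=0.108749
  +C: nom +10.300 → Σnom=1.400; wc +0.378/-0.440 → slack +0.868/-0.864; half-tol=0.409, Σhalf²=0.276030
Nominal = 1.400. Worst-case = [1.400 - 0.864, 1.400 + 0.868] = [0.536, 2.268]. RSS = √0.276030 = 0.525.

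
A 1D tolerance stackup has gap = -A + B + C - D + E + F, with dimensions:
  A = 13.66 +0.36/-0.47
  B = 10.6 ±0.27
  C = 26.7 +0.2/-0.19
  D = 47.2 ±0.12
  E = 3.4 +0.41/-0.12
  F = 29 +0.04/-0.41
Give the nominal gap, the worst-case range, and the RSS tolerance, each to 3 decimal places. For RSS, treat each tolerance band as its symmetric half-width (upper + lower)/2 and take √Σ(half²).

nominal=8.840 wc=[7.370,10.350] rss=0.647

Stack each dimension's contribution:
  -A: nom -13.660 → Σnom=-13.660; wc +0.470/-0.360 → slack +0.470/-0.360; half-tol=0.415, Σhalf²=0.172225
  +B: nom +10.600 → Σnom=-3.060; wc +0.270/-0.270 → slack +0.740/-0.630; half-tol=0.270, Σhalf²=0.245125
  +C: nom +26.700 → Σnom=23.640; wc +0.200/-0.190 → slack +0.940/-0.820; half-tol=0.195, Σhalf²=0.283150
  -D: nom -47.200 → Σnom=-23.560; wc +0.120/-0.120 → slack +1.060/-0.940; half-tol=0.120, Σhalf²=0.297550
  +E: nom +3.400 → Σnom=-20.160; wc +0.410/-0.120 → slack +1.470/-1.060; half-tol=0.265, Σhalf²=0.367775
  +F: nom +29.000 → Σnom=8.840; wc +0.040/-0.410 → slack +1.510/-1.470; half-tol=0.225, Σhalf²=0.418400
Nominal = 8.840. Worst-case = [8.840 - 1.470, 8.840 + 1.510] = [7.370, 10.350]. RSS = √0.418400 = 0.647.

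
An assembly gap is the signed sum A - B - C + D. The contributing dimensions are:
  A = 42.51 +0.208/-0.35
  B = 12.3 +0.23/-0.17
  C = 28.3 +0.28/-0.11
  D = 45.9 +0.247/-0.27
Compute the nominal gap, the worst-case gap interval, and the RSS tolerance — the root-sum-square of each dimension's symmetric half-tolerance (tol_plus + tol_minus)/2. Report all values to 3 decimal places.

nominal=47.810 wc=[46.680,48.545] rss=0.472

Stack each dimension's contribution:
  +A: nom +42.510 → Σnom=42.510; wc +0.208/-0.350 → slack +0.208/-0.350; half-tol=0.279, Σhalf²=0.077841
  -B: nom -12.300 → Σnom=30.210; wc +0.170/-0.230 → slack +0.378/-0.580; half-tol=0.200, Σhalf²=0.117841
  -C: nom -28.300 → Σnom=1.910; wc +0.110/-0.280 → slack +0.488/-0.860; half-tol=0.195, Σhalf²=0.155866
  +D: nom +45.900 → Σnom=47.810; wc +0.247/-0.270 → slack +0.735/-1.130; half-tol=0.259, Σhalf²=0.222688
Nominal = 47.810. Worst-case = [47.810 - 1.130, 47.810 + 0.735] = [46.680, 48.545]. RSS = √0.222688 = 0.472.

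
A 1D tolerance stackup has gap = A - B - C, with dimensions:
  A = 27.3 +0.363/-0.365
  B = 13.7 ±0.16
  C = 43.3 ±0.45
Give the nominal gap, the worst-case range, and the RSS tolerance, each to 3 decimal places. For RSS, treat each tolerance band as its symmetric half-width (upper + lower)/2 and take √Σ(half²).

nominal=-29.700 wc=[-30.675,-28.727] rss=0.600

Stack each dimension's contribution:
  +A: nom +27.300 → Σnom=27.300; wc +0.363/-0.365 → slack +0.363/-0.365; half-tol=0.364, Σhalf²=0.132496
  -B: nom -13.700 → Σnom=13.600; wc +0.160/-0.160 → slack +0.523/-0.525; half-tol=0.160, Σhalf²=0.158096
  -C: nom -43.300 → Σnom=-29.700; wc +0.450/-0.450 → slack +0.973/-0.975; half-tol=0.450, Σhalf²=0.360596
Nominal = -29.700. Worst-case = [-29.700 - 0.975, -29.700 + 0.973] = [-30.675, -28.727]. RSS = √0.360596 = 0.600.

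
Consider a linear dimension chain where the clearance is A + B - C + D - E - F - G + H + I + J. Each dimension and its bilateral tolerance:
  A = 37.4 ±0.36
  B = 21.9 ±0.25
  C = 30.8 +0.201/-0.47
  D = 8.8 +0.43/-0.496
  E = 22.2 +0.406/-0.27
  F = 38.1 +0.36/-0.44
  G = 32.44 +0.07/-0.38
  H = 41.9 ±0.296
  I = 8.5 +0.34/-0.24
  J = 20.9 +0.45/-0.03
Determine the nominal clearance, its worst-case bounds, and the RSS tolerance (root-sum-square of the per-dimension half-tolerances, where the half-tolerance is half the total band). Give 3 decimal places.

nominal=15.860 wc=[13.151,19.546] rss=1.036

Stack each dimension's contribution:
  +A: nom +37.400 → Σnom=37.400; wc +0.360/-0.360 → slack +0.360/-0.360; half-tol=0.360, Σhalf²=0.129600
  +B: nom +21.900 → Σnom=59.300; wc +0.250/-0.250 → slack +0.610/-0.610; half-tol=0.250, Σhalf²=0.192100
  -C: nom -30.800 → Σnom=28.500; wc +0.470/-0.201 → slack +1.080/-0.811; half-tol=0.336, Σhalf²=0.304660
  +D: nom +8.800 → Σnom=37.300; wc +0.430/-0.496 → slack +1.510/-1.307; half-tol=0.463, Σhalf²=0.519029
  -E: nom -22.200 → Σnom=15.100; wc +0.270/-0.406 → slack +1.780/-1.713; half-tol=0.338, Σhalf²=0.633273
  -F: nom -38.100 → Σnom=-23.000; wc +0.440/-0.360 → slack +2.220/-2.073; half-tol=0.400, Σhalf²=0.793273
  -G: nom -32.440 → Σnom=-55.440; wc +0.380/-0.070 → slack +2.600/-2.143; half-tol=0.225, Σhalf²=0.843898
  +H: nom +41.900 → Σnom=-13.540; wc +0.296/-0.296 → slack +2.896/-2.439; half-tol=0.296, Σhalf²=0.931514
  +I: nom +8.500 → Σnom=-5.040; wc +0.340/-0.240 → slack +3.236/-2.679; half-tol=0.290, Σhalf²=1.015614
  +J: nom +20.900 → Σnom=15.860; wc +0.450/-0.030 → slack +3.686/-2.709; half-tol=0.240, Σhalf²=1.073214
Nominal = 15.860. Worst-case = [15.860 - 2.709, 15.860 + 3.686] = [13.151, 19.546]. RSS = √1.073214 = 1.036.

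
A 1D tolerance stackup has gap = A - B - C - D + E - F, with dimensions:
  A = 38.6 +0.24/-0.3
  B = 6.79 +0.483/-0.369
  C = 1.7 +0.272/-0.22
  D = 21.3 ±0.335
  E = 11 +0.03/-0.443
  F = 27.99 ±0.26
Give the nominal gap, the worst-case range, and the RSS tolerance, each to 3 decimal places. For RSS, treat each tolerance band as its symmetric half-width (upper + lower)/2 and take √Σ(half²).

nominal=-8.180 wc=[-10.273,-6.726] rss=0.742

Stack each dimension's contribution:
  +A: nom +38.600 → Σnom=38.600; wc +0.240/-0.300 → slack +0.240/-0.300; half-tol=0.270, Σhalf²=0.072900
  -B: nom -6.790 → Σnom=31.810; wc +0.369/-0.483 → slack +0.609/-0.783; half-tol=0.426, Σhalf²=0.254376
  -C: nom -1.700 → Σnom=30.110; wc +0.220/-0.272 → slack +0.829/-1.055; half-tol=0.246, Σhalf²=0.314892
  -D: nom -21.300 → Σnom=8.810; wc +0.335/-0.335 → slack +1.164/-1.390; half-tol=0.335, Σhalf²=0.427117
  +E: nom +11.000 → Σnom=19.810; wc +0.030/-0.443 → slack +1.194/-1.833; half-tol=0.236, Σhalf²=0.483049
  -F: nom -27.990 → Σnom=-8.180; wc +0.260/-0.260 → slack +1.454/-2.093; half-tol=0.260, Σhalf²=0.550649
Nominal = -8.180. Worst-case = [-8.180 - 2.093, -8.180 + 1.454] = [-10.273, -6.726]. RSS = √0.550649 = 0.742.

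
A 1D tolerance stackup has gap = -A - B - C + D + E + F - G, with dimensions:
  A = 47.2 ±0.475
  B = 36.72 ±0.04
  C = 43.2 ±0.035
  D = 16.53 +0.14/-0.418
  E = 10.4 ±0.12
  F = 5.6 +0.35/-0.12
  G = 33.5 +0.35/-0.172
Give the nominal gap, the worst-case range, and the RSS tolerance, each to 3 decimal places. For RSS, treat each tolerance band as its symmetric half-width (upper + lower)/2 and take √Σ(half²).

nominal=-128.090 wc=[-129.648,-126.758] rss=0.666

Stack each dimension's contribution:
  -A: nom -47.200 → Σnom=-47.200; wc +0.475/-0.475 → slack +0.475/-0.475; half-tol=0.475, Σhalf²=0.225625
  -B: nom -36.720 → Σnom=-83.920; wc +0.040/-0.040 → slack +0.515/-0.515; half-tol=0.040, Σhalf²=0.227225
  -C: nom -43.200 → Σnom=-127.120; wc +0.035/-0.035 → slack +0.550/-0.550; half-tol=0.035, Σhalf²=0.228450
  +D: nom +16.530 → Σnom=-110.590; wc +0.140/-0.418 → slack +0.690/-0.968; half-tol=0.279, Σhalf²=0.306291
  +E: nom +10.400 → Σnom=-100.190; wc +0.120/-0.120 → slack +0.810/-1.088; half-tol=0.120, Σhalf²=0.320691
  +F: nom +5.600 → Σnom=-94.590; wc +0.350/-0.120 → slack +1.160/-1.208; half-tol=0.235, Σhalf²=0.375916
  -G: nom -33.500 → Σnom=-128.090; wc +0.172/-0.350 → slack +1.332/-1.558; half-tol=0.261, Σhalf²=0.444037
Nominal = -128.090. Worst-case = [-128.090 - 1.558, -128.090 + 1.332] = [-129.648, -126.758]. RSS = √0.444037 = 0.666.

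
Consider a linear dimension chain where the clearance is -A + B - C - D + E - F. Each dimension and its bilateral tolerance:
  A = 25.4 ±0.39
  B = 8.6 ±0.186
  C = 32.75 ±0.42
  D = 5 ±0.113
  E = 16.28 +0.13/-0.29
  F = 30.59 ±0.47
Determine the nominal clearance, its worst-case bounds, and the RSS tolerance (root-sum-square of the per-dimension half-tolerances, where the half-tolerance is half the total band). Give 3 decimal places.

Stack each dimension's contribution:
  -A: nom -25.400 → Σnom=-25.400; wc +0.390/-0.390 → slack +0.390/-0.390; half-tol=0.390, Σhalf²=0.152100
  +B: nom +8.600 → Σnom=-16.800; wc +0.186/-0.186 → slack +0.576/-0.576; half-tol=0.186, Σhalf²=0.186696
  -C: nom -32.750 → Σnom=-49.550; wc +0.420/-0.420 → slack +0.996/-0.996; half-tol=0.420, Σhalf²=0.363096
  -D: nom -5.000 → Σnom=-54.550; wc +0.113/-0.113 → slack +1.109/-1.109; half-tol=0.113, Σhalf²=0.375865
  +E: nom +16.280 → Σnom=-38.270; wc +0.130/-0.290 → slack +1.239/-1.399; half-tol=0.210, Σhalf²=0.419965
  -F: nom -30.590 → Σnom=-68.860; wc +0.470/-0.470 → slack +1.709/-1.869; half-tol=0.470, Σhalf²=0.640865
Nominal = -68.860. Worst-case = [-68.860 - 1.869, -68.860 + 1.709] = [-70.729, -67.151]. RSS = √0.640865 = 0.801.

nominal=-68.860 wc=[-70.729,-67.151] rss=0.801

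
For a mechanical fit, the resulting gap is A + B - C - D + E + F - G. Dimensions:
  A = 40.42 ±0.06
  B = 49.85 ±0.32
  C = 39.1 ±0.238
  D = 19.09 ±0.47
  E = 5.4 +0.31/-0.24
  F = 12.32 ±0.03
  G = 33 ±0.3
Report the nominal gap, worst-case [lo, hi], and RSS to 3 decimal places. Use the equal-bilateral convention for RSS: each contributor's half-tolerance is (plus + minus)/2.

Stack each dimension's contribution:
  +A: nom +40.420 → Σnom=40.420; wc +0.060/-0.060 → slack +0.060/-0.060; half-tol=0.060, Σhalf²=0.003600
  +B: nom +49.850 → Σnom=90.270; wc +0.320/-0.320 → slack +0.380/-0.380; half-tol=0.320, Σhalf²=0.106000
  -C: nom -39.100 → Σnom=51.170; wc +0.238/-0.238 → slack +0.618/-0.618; half-tol=0.238, Σhalf²=0.162644
  -D: nom -19.090 → Σnom=32.080; wc +0.470/-0.470 → slack +1.088/-1.088; half-tol=0.470, Σhalf²=0.383544
  +E: nom +5.400 → Σnom=37.480; wc +0.310/-0.240 → slack +1.398/-1.328; half-tol=0.275, Σhalf²=0.459169
  +F: nom +12.320 → Σnom=49.800; wc +0.030/-0.030 → slack +1.428/-1.358; half-tol=0.030, Σhalf²=0.460069
  -G: nom -33.000 → Σnom=16.800; wc +0.300/-0.300 → slack +1.728/-1.658; half-tol=0.300, Σhalf²=0.550069
Nominal = 16.800. Worst-case = [16.800 - 1.658, 16.800 + 1.728] = [15.142, 18.528]. RSS = √0.550069 = 0.742.

nominal=16.800 wc=[15.142,18.528] rss=0.742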